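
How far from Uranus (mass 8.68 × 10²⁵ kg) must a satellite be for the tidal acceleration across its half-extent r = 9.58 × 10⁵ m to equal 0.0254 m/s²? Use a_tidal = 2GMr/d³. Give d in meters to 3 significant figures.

2GMr/d³ = a_tidal  ⇒  d = (2GMr / a_tidal)^(1/3)
d = (2 × 6.674×10⁻¹¹ × (8.68 × 10²⁵) × (9.58 × 10⁵) / (0.0254))^(1/3)
  = 7.59 × 10⁷ m

7.59 × 10⁷ m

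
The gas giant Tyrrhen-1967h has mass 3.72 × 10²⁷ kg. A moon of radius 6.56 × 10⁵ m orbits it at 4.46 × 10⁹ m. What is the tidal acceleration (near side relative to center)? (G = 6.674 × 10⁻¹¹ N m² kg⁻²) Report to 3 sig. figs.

3.67 × 10⁻⁶ m/s²

Δg = 2GMr/d³
   = 2 × (6.674 × 10⁻¹¹) × (3.72 × 10²⁷) × (6.56 × 10⁵) / (4.46 × 10⁹)³
   = 3.67 × 10⁻⁶ m/s²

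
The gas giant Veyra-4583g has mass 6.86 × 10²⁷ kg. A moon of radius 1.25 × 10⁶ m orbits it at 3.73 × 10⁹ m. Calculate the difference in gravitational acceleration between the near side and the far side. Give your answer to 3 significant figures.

Differencing GM/(d−r)² and GM/(d+r)² to first order in r/d gives 4GMr/d³.
a_tidal = 4GMr/d³
        = 4 × (6.674 × 10⁻¹¹) × (6.86 × 10²⁷) × (1.25 × 10⁶) / (3.73 × 10⁹)³
        = 4.41 × 10⁻⁵ m/s²

4.41 × 10⁻⁵ m/s²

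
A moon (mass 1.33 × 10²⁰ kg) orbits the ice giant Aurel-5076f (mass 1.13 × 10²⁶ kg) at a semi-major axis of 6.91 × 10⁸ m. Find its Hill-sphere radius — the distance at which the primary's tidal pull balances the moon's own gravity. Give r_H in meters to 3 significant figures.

r_H ≈ a (m/3M)^(1/3)
    = (6.91 × 10⁸) × (1.33 × 10²⁰ / (3 × 1.13 × 10²⁶))^(1/3)
    = 5.06 × 10⁶ m

5.06 × 10⁶ m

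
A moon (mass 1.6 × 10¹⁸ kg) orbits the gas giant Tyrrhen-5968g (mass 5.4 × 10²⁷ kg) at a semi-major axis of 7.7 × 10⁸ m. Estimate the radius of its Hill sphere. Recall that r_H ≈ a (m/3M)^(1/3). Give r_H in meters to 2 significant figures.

r_H ≈ a (m/3M)^(1/3)
    = (7.7 × 10⁸) × (1.6 × 10¹⁸ / (3 × 5.4 × 10²⁷))^(1/3)
    = 3.6 × 10⁵ m

3.6 × 10⁵ m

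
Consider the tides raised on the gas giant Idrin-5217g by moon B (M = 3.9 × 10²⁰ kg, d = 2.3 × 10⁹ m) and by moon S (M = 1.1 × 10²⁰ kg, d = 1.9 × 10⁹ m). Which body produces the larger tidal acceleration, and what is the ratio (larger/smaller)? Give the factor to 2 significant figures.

Tidal stretch scales as M/d³; compute that for each body.
Moon B: (3.9 × 10²⁰) / (2.3 × 10⁹)³ = 3.205 × 10⁻⁸
Moon S: (1.1 × 10²⁰) / (1.9 × 10⁹)³ = 1.604 × 10⁻⁸
Ratio (larger/smaller) = 2.0

Moon B, by a factor of ≈ 2.0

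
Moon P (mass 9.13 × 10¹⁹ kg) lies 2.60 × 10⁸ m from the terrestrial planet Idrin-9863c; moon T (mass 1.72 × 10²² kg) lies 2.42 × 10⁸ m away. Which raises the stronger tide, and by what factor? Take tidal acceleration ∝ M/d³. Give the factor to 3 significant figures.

Moon T, by a factor of ≈ 234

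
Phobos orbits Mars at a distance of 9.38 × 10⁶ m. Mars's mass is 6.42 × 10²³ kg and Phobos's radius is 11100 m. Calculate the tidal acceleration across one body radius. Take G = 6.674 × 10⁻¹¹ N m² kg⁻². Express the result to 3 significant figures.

1.15 × 10⁻³ m/s²

Δa = 2GMr/d³
   = 2 × (6.674 × 10⁻¹¹) × (6.42 × 10²³) × (11100) / (9.38 × 10⁶)³
   = 1.15 × 10⁻³ m/s²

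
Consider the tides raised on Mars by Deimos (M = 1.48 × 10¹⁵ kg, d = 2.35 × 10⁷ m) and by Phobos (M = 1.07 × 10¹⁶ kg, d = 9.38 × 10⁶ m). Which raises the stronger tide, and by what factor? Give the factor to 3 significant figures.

Phobos, by a factor of ≈ 114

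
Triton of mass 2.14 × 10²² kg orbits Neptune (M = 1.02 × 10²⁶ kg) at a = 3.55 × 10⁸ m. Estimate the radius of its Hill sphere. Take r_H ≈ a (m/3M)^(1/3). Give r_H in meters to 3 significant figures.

1.46 × 10⁷ m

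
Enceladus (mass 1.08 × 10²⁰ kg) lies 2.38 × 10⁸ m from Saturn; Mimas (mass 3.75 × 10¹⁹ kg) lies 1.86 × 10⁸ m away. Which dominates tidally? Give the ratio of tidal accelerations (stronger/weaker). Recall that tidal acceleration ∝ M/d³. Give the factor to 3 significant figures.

Enceladus, by a factor of ≈ 1.37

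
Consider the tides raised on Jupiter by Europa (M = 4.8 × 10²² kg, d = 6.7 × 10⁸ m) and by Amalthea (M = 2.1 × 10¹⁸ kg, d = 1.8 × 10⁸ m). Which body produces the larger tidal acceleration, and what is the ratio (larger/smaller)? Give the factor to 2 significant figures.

Europa, by a factor of ≈ 440

Tidal acceleration ∝ M/d³, so compare M/d³ for each.
Europa: (4.8 × 10²²) / (6.7 × 10⁸)³ = 1.596 × 10⁻⁴
Amalthea: (2.1 × 10¹⁸) / (1.8 × 10⁸)³ = 3.601 × 10⁻⁷
Ratio (larger/smaller) = 440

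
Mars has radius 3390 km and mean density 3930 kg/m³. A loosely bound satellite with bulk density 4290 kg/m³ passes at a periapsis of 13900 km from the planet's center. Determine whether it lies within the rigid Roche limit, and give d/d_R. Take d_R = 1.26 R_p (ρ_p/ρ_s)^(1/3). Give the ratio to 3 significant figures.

outside; d/d_R ≈ 3.35

d_R = 1.26 × (3390 km) × (3930/4290)^(1/3) = 4148 km
d/d_R = (13900) / (4148) = 3.35
Since d/d_R > 1, the body is outside the Roche limit.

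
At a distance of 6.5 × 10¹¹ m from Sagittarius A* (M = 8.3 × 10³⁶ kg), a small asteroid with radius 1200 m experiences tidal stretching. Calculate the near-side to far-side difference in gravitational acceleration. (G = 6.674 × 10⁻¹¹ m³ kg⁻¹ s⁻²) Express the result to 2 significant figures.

Δa = 4GMr/d³
   = 4 × (6.674 × 10⁻¹¹) × (8.3 × 10³⁶) × (1200) / (6.5 × 10¹¹)³
   = 9.7 × 10⁻⁶ m/s²

9.7 × 10⁻⁶ m/s²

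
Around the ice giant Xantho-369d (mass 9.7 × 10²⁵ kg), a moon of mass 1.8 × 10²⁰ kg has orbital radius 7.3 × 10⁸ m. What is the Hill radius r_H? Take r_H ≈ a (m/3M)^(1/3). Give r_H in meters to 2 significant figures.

r_H ≈ a (m/3M)^(1/3)
    = (7.3 × 10⁸) × (1.8 × 10²⁰ / (3 × 9.7 × 10²⁵))^(1/3)
    = 6.2 × 10⁶ m

6.2 × 10⁶ m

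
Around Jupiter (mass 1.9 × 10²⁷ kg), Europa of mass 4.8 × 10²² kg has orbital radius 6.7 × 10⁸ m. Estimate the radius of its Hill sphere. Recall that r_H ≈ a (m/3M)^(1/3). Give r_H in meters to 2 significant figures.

r_H ≈ a (m/3M)^(1/3)
    = (6.7 × 10⁸) × (4.8 × 10²² / (3 × 1.9 × 10²⁷))^(1/3)
    = 1.4 × 10⁷ m

1.4 × 10⁷ m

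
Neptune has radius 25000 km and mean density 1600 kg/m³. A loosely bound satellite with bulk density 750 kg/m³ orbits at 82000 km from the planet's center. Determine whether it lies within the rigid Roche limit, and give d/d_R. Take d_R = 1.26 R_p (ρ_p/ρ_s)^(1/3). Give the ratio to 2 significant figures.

d_R = 1.26 × (25000 km) × (1600/750)^(1/3) = 40550 km
d/d_R = (82000) / (40550) = 2.0
Since d/d_R > 1, the body is outside the Roche limit.

outside; d/d_R ≈ 2.0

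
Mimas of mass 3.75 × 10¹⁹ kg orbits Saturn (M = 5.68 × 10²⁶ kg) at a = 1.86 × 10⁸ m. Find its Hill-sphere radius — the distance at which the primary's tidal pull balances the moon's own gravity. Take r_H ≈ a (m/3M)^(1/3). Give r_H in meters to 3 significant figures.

5.21 × 10⁵ m

r_H ≈ a (m/3M)^(1/3)
    = (1.86 × 10⁸) × (3.75 × 10¹⁹ / (3 × 5.68 × 10²⁶))^(1/3)
    = 5.21 × 10⁵ m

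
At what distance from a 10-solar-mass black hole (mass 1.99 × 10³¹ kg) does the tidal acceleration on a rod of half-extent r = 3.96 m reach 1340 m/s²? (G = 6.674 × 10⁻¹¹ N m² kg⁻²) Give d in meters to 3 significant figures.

2GMr/d³ = a_tidal  ⇒  d = (2GMr / a_tidal)^(1/3)
d = (2 × 6.674×10⁻¹¹ × (1.99 × 10³¹) × (3.96) / (1340))^(1/3)
  = 1.99 × 10⁶ m

1.99 × 10⁶ m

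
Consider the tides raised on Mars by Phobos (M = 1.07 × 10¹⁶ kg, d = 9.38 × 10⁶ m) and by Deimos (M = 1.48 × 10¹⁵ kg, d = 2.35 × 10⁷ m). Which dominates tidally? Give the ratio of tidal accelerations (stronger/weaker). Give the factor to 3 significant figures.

Phobos, by a factor of ≈ 114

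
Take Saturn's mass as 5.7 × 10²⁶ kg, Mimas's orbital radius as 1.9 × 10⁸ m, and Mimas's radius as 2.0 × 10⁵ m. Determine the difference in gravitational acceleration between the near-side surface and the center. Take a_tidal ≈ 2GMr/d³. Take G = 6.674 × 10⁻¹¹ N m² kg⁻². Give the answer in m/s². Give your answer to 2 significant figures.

2.2 × 10⁻³ m/s²

Since r ≪ d, expand the inverse-square field across one radius to get the leading 2GMr/d³ term.
a_tidal = 2GMr/d³
        = 2 × (6.674 × 10⁻¹¹) × (5.7 × 10²⁶) × (2.0 × 10⁵) / (1.9 × 10⁸)³
        = 2.2 × 10⁻³ m/s²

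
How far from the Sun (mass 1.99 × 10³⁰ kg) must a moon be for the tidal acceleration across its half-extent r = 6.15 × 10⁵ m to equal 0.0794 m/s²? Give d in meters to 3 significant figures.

2GMr/d³ = a_tidal  ⇒  d = (2GMr / a_tidal)^(1/3)
d = (2 × 6.674×10⁻¹¹ × (1.99 × 10³⁰) × (6.15 × 10⁵) / (0.0794))^(1/3)
  = 1.27 × 10⁹ m

1.27 × 10⁹ m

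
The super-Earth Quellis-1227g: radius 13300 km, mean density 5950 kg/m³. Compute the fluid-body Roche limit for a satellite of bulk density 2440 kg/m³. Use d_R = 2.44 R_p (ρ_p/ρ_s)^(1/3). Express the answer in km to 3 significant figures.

43700 km

d_R = 2.44 × 13300 km × (5950/2440)^(1/3)
    = 43700 km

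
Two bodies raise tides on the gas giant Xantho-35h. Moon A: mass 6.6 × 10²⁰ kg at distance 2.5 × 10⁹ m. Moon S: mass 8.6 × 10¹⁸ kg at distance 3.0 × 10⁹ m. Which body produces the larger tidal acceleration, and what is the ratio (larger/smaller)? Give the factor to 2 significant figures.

The tide-raising term goes as M/d³ (the gradient of a 1/d² field).
Moon A: (6.6 × 10²⁰) / (2.5 × 10⁹)³ = 4.224 × 10⁻⁸
Moon S: (8.6 × 10¹⁸) / (3.0 × 10⁹)³ = 3.185 × 10⁻¹⁰
Ratio (larger/smaller) = 130

Moon A, by a factor of ≈ 130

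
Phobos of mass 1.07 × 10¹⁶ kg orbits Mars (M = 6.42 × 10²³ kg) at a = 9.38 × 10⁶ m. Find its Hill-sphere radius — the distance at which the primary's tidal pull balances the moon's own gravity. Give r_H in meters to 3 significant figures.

r_H ≈ a (m/3M)^(1/3)
    = (9.38 × 10⁶) × (1.07 × 10¹⁶ / (3 × 6.42 × 10²³))^(1/3)
    = 1.66 × 10⁴ m

1.66 × 10⁴ m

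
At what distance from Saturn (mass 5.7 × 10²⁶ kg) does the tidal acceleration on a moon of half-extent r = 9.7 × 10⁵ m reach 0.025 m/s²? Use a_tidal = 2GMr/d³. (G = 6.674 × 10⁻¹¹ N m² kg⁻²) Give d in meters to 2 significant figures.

2GMr/d³ = a_tidal  ⇒  d = (2GMr / a_tidal)^(1/3)
d = (2 × 6.674×10⁻¹¹ × (5.7 × 10²⁶) × (9.7 × 10⁵) / (0.025))^(1/3)
  = 1.4 × 10⁸ m

1.4 × 10⁸ m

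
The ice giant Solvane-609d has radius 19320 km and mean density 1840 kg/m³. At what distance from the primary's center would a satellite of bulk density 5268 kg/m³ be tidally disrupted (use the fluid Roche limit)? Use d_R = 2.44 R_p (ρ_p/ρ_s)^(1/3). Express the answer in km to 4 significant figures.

33200 km

d_R = 2.44 × 19320 km × (1840/5268)^(1/3)
    = 33200 km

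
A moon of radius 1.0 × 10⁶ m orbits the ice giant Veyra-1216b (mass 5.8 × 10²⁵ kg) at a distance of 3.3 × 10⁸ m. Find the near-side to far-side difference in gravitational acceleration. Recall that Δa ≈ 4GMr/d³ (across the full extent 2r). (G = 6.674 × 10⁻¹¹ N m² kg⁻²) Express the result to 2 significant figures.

The field gradient is 2GM/d³; across the full diameter 2r the difference is 4GMr/d³.
a_tidal = 4GMr/d³
        = 4 × (6.674 × 10⁻¹¹) × (5.8 × 10²⁵) × (1.0 × 10⁶) / (3.3 × 10⁸)³
        = 4.3 × 10⁻⁴ m/s²

4.3 × 10⁻⁴ m/s²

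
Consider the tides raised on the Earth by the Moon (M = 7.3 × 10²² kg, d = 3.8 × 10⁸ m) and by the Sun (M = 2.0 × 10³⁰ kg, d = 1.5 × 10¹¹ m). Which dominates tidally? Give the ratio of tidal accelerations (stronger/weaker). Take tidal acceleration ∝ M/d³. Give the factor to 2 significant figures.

The Moon, by a factor of ≈ 2.2

Compare M/d³ for the two perturbers:
The Moon: (7.3 × 10²²) / (3.8 × 10⁸)³ = 1.330 × 10⁻³
The Sun: (2.0 × 10³⁰) / (1.5 × 10¹¹)³ = 5.926 × 10⁻⁴
Ratio (larger/smaller) = 2.2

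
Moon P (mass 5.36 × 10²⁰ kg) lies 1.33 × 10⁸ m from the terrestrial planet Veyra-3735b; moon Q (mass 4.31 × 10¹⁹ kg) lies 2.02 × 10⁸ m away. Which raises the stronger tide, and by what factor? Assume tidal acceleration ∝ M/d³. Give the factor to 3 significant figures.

Moon P, by a factor of ≈ 43.6

The tide-raising term goes as M/d³ (the gradient of a 1/d² field).
Moon P: (5.36 × 10²⁰) / (1.33 × 10⁸)³ = 2.278 × 10⁻⁴
Moon Q: (4.31 × 10¹⁹) / (2.02 × 10⁸)³ = 5.229 × 10⁻⁶
Ratio (larger/smaller) = 43.6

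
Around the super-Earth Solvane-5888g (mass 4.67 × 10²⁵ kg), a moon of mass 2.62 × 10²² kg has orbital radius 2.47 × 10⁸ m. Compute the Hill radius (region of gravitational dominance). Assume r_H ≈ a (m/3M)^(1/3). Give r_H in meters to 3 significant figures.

1.41 × 10⁷ m

r_H ≈ a (m/3M)^(1/3)
    = (2.47 × 10⁸) × (2.62 × 10²² / (3 × 4.67 × 10²⁵))^(1/3)
    = 1.41 × 10⁷ m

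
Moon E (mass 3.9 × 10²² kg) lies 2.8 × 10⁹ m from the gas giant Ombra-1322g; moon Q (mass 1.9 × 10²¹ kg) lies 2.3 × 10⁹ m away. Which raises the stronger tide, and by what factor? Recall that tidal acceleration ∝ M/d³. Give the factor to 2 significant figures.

Moon E, by a factor of ≈ 11

Tidal stretch scales as M/d³; compute that for each body.
Moon E: (3.9 × 10²²) / (2.8 × 10⁹)³ = 1.777 × 10⁻⁶
Moon Q: (1.9 × 10²¹) / (2.3 × 10⁹)³ = 1.562 × 10⁻⁷
Ratio (larger/smaller) = 11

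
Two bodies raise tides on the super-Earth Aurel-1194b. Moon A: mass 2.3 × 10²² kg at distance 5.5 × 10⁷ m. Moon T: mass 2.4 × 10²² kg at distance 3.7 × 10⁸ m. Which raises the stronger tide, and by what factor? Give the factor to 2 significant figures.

Moon A, by a factor of ≈ 290

Tidal acceleration ∝ M/d³, so compare M/d³ for each.
Moon A: (2.3 × 10²²) / (5.5 × 10⁷)³ = 1.382 × 10⁻¹
Moon T: (2.4 × 10²²) / (3.7 × 10⁸)³ = 4.738 × 10⁻⁴
Ratio (larger/smaller) = 290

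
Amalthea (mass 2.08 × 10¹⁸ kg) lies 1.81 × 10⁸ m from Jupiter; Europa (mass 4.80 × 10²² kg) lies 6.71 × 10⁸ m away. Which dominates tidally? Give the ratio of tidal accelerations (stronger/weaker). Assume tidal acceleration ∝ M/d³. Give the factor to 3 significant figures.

Europa, by a factor of ≈ 453

Tidal acceleration ∝ M/d³, so compare M/d³ for each.
Amalthea: (2.08 × 10¹⁸) / (1.81 × 10⁸)³ = 3.508 × 10⁻⁷
Europa: (4.80 × 10²²) / (6.71 × 10⁸)³ = 1.589 × 10⁻⁴
Ratio (larger/smaller) = 453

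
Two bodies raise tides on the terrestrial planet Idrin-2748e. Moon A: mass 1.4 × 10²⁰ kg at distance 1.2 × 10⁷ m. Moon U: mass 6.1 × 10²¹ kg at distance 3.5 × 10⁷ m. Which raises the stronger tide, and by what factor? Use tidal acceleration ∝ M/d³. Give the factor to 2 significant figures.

Moon U, by a factor of ≈ 1.8

Tidal stretch scales as M/d³; compute that for each body.
Moon A: (1.4 × 10²⁰) / (1.2 × 10⁷)³ = 8.102 × 10⁻²
Moon U: (6.1 × 10²¹) / (3.5 × 10⁷)³ = 1.423 × 10⁻¹
Ratio (larger/smaller) = 1.8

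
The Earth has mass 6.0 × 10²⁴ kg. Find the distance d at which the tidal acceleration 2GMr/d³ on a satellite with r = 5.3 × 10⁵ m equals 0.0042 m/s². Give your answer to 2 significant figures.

4.7 × 10⁷ m

2GMr/d³ = a_tidal  ⇒  d = (2GMr / a_tidal)^(1/3)
d = (2 × 6.674×10⁻¹¹ × (6.0 × 10²⁴) × (5.3 × 10⁵) / (0.0042))^(1/3)
  = 4.7 × 10⁷ m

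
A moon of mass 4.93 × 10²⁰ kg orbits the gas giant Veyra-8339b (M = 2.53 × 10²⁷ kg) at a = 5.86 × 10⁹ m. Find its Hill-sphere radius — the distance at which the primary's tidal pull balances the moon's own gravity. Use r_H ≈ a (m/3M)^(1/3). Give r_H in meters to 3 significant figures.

r_H ≈ a (m/3M)^(1/3)
    = (5.86 × 10⁹) × (4.93 × 10²⁰ / (3 × 2.53 × 10²⁷))^(1/3)
    = 2.36 × 10⁷ m

2.36 × 10⁷ m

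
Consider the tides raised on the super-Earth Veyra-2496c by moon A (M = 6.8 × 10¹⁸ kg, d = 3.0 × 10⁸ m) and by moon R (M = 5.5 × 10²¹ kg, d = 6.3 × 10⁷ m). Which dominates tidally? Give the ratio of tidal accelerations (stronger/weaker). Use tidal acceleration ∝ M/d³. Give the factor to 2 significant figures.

Moon R, by a factor of ≈ 87000

Compare M/d³ for the two perturbers:
Moon A: (6.8 × 10¹⁸) / (3.0 × 10⁸)³ = 2.519 × 10⁻⁷
Moon R: (5.5 × 10²¹) / (6.3 × 10⁷)³ = 2.200 × 10⁻²
Ratio (larger/smaller) = 87000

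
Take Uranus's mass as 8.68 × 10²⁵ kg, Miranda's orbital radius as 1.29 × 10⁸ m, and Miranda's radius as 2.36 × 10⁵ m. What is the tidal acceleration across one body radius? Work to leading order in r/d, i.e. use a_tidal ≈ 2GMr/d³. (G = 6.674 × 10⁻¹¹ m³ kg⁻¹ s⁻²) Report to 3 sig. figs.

Δg = 2GMr/d³
   = 2 × (6.674 × 10⁻¹¹) × (8.68 × 10²⁵) × (2.36 × 10⁵) / (1.29 × 10⁸)³
   = 1.27 × 10⁻³ m/s²

1.27 × 10⁻³ m/s²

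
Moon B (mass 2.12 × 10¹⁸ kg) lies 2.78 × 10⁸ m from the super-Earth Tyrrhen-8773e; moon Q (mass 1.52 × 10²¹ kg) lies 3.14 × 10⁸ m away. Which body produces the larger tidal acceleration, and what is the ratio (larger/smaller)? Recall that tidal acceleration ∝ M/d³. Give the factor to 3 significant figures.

Moon Q, by a factor of ≈ 498

Tidal acceleration ∝ M/d³, so compare M/d³ for each.
Moon B: (2.12 × 10¹⁸) / (2.78 × 10⁸)³ = 9.867 × 10⁻⁸
Moon Q: (1.52 × 10²¹) / (3.14 × 10⁸)³ = 4.910 × 10⁻⁵
Ratio (larger/smaller) = 498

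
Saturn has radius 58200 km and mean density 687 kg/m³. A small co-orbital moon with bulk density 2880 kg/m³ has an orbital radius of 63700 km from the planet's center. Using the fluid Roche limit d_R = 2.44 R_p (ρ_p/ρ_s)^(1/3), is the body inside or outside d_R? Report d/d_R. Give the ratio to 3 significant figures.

d_R = 2.44 × (58200 km) × (687/2880)^(1/3) = 88070 km
d/d_R = (63700) / (88070) = 0.723
Since d/d_R < 1, the body is inside the Roche limit.

inside; d/d_R ≈ 0.723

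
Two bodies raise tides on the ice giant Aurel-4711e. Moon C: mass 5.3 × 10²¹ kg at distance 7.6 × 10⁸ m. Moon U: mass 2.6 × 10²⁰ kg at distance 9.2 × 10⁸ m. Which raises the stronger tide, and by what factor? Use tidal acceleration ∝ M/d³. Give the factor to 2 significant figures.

Moon C, by a factor of ≈ 36

Tidal stretch scales as M/d³; compute that for each body.
Moon C: (5.3 × 10²¹) / (7.6 × 10⁸)³ = 1.207 × 10⁻⁵
Moon U: (2.6 × 10²⁰) / (9.2 × 10⁸)³ = 3.339 × 10⁻⁷
Ratio (larger/smaller) = 36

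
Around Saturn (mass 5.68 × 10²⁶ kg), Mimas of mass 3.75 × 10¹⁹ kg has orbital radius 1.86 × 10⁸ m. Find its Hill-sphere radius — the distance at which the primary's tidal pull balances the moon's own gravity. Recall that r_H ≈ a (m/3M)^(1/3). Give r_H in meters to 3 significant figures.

5.21 × 10⁵ m

r_H ≈ a (m/3M)^(1/3)
    = (1.86 × 10⁸) × (3.75 × 10¹⁹ / (3 × 5.68 × 10²⁶))^(1/3)
    = 5.21 × 10⁵ m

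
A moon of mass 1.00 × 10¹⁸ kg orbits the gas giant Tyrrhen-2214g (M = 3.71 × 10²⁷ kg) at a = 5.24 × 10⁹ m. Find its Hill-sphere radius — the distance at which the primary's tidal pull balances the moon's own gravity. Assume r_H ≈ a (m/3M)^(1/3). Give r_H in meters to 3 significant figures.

r_H ≈ a (m/3M)^(1/3)
    = (5.24 × 10⁹) × (1.00 × 10¹⁸ / (3 × 3.71 × 10²⁷))^(1/3)
    = 2.35 × 10⁶ m

2.35 × 10⁶ m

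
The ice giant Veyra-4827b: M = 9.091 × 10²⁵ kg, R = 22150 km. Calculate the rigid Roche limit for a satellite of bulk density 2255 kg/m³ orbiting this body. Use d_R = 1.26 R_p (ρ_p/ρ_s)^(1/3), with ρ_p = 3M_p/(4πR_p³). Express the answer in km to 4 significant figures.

ρ_p = 3M_p/(4πR_p³) = 3 × (9.091 × 10²⁵) / (4π × (2.215 × 10⁷ m)³) = 1997 kg/m³
d_R = 1.26 × 22150 km × (1997/2255)^(1/3)
    = 26800 km

26800 km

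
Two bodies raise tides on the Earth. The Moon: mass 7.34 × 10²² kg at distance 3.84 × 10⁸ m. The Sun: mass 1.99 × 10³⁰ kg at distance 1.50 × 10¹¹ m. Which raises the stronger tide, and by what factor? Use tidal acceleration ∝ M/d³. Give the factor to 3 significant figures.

Compare M/d³ for the two perturbers:
The Moon: (7.34 × 10²²) / (3.84 × 10⁸)³ = 1.296 × 10⁻³
The Sun: (1.99 × 10³⁰) / (1.50 × 10¹¹)³ = 5.896 × 10⁻⁴
Ratio (larger/smaller) = 2.20

The Moon, by a factor of ≈ 2.20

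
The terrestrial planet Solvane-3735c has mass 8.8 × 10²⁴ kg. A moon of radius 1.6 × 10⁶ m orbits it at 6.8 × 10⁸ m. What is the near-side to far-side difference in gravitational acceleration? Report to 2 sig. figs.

Δa = 4GMr/d³
   = 4 × (6.674 × 10⁻¹¹) × (8.8 × 10²⁴) × (1.6 × 10⁶) / (6.8 × 10⁸)³
   = 1.2 × 10⁻⁵ m/s²

1.2 × 10⁻⁵ m/s²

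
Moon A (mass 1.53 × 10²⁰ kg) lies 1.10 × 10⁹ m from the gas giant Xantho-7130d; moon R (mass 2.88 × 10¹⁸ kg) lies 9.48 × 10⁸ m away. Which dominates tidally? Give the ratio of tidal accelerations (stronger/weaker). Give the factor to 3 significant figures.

Tidal acceleration ∝ M/d³, so compare M/d³ for each.
Moon A: (1.53 × 10²⁰) / (1.10 × 10⁹)³ = 1.150 × 10⁻⁷
Moon R: (2.88 × 10¹⁸) / (9.48 × 10⁸)³ = 3.380 × 10⁻⁹
Ratio (larger/smaller) = 34.0

Moon A, by a factor of ≈ 34.0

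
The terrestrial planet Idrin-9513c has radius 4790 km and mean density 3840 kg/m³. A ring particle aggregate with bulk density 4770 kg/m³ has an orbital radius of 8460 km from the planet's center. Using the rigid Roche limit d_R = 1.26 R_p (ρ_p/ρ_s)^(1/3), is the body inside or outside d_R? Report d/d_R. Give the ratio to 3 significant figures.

outside; d/d_R ≈ 1.51

d_R = 1.26 × (4790 km) × (3840/4770)^(1/3) = 5614 km
d/d_R = (8460) / (5614) = 1.51
Since d/d_R > 1, the body is outside the Roche limit.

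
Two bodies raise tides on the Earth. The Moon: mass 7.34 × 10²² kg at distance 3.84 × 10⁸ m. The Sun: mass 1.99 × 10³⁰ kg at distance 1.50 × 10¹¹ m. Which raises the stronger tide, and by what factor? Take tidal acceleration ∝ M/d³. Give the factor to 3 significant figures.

The Moon, by a factor of ≈ 2.20

Tidal stretch scales as M/d³; compute that for each body.
The Moon: (7.34 × 10²²) / (3.84 × 10⁸)³ = 1.296 × 10⁻³
The Sun: (1.99 × 10³⁰) / (1.50 × 10¹¹)³ = 5.896 × 10⁻⁴
Ratio (larger/smaller) = 2.20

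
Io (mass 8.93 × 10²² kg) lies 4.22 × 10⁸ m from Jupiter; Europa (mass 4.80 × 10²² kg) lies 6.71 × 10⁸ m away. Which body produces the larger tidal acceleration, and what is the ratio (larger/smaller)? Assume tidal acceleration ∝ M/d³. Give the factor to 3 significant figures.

Io, by a factor of ≈ 7.48

Tidal stretch scales as M/d³; compute that for each body.
Io: (8.93 × 10²²) / (4.22 × 10⁸)³ = 1.188 × 10⁻³
Europa: (4.80 × 10²²) / (6.71 × 10⁸)³ = 1.589 × 10⁻⁴
Ratio (larger/smaller) = 7.48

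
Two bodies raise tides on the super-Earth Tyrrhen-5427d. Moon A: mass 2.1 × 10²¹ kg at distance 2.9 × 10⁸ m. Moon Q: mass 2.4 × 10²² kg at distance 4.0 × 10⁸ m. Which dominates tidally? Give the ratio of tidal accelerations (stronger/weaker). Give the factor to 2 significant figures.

Tidal stretch scales as M/d³; compute that for each body.
Moon A: (2.1 × 10²¹) / (2.9 × 10⁸)³ = 8.610 × 10⁻⁵
Moon Q: (2.4 × 10²²) / (4.0 × 10⁸)³ = 3.750 × 10⁻⁴
Ratio (larger/smaller) = 4.4

Moon Q, by a factor of ≈ 4.4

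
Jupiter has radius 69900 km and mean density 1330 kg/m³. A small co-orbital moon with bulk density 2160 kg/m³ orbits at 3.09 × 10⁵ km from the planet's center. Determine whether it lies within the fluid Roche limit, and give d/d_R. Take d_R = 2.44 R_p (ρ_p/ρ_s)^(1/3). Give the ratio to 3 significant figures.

d_R = 2.44 × (69900 km) × (1330/2160)^(1/3) = 1.451 × 10⁵ km
d/d_R = (3.09 × 10⁵) / (1.451 × 10⁵) = 2.13
Since d/d_R > 1, the body is outside the Roche limit.

outside; d/d_R ≈ 2.13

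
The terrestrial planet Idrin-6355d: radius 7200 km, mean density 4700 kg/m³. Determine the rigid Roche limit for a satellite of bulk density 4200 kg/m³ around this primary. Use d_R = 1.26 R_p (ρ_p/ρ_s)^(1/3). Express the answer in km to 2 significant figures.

9400 km

d_R = 1.26 × 7200 km × (4700/4200)^(1/3)
    = 9400 km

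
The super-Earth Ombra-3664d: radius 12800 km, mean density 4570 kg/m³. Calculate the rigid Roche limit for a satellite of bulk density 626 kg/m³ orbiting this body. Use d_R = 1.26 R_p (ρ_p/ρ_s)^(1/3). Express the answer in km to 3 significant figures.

d_R = 1.26 × 12800 km × (4570/626)^(1/3)
    = 31300 km

31300 km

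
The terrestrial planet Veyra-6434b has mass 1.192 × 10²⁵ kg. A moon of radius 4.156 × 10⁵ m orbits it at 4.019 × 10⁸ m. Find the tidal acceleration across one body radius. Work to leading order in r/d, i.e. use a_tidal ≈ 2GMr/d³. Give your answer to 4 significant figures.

1.019 × 10⁻⁵ m/s²

Δg = 2GMr/d³
   = 2 × (6.674 × 10⁻¹¹) × (1.192 × 10²⁵) × (4.156 × 10⁵) / (4.019 × 10⁸)³
   = 1.019 × 10⁻⁵ m/s²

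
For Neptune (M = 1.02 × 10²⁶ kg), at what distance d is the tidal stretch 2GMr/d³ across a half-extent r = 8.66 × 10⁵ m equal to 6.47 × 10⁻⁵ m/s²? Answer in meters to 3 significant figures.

5.67 × 10⁸ m

2GMr/d³ = a_tidal  ⇒  d = (2GMr / a_tidal)^(1/3)
d = (2 × 6.674×10⁻¹¹ × (1.02 × 10²⁶) × (8.66 × 10⁵) / (6.47 × 10⁻⁵))^(1/3)
  = 5.67 × 10⁸ m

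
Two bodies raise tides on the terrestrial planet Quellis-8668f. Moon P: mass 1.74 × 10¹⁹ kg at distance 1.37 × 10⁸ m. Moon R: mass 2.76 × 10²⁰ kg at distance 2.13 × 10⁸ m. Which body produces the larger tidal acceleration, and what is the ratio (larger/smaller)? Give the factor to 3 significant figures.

Compare M/d³ for the two perturbers:
Moon P: (1.74 × 10¹⁹) / (1.37 × 10⁸)³ = 6.767 × 10⁻⁶
Moon R: (2.76 × 10²⁰) / (2.13 × 10⁸)³ = 2.856 × 10⁻⁵
Ratio (larger/smaller) = 4.22

Moon R, by a factor of ≈ 4.22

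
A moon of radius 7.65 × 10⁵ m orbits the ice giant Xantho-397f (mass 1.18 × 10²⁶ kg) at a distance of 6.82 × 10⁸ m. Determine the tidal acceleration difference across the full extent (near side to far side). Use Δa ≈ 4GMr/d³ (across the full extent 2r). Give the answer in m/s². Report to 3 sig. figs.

7.60 × 10⁻⁵ m/s²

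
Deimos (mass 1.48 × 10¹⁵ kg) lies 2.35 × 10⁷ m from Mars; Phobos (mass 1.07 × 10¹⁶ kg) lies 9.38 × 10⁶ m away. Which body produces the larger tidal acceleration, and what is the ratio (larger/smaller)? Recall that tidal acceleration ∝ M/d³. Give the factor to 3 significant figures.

The tide-raising term goes as M/d³ (the gradient of a 1/d² field).
Deimos: (1.48 × 10¹⁵) / (2.35 × 10⁷)³ = 1.140 × 10⁻⁷
Phobos: (1.07 × 10¹⁶) / (9.38 × 10⁶)³ = 1.297 × 10⁻⁵
Ratio (larger/smaller) = 114

Phobos, by a factor of ≈ 114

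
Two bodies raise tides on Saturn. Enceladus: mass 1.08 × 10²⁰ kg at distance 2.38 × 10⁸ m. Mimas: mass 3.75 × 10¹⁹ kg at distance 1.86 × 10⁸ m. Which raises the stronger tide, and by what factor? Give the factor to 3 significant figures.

Compare M/d³ for the two perturbers:
Enceladus: (1.08 × 10²⁰) / (2.38 × 10⁸)³ = 8.011 × 10⁻⁶
Mimas: (3.75 × 10¹⁹) / (1.86 × 10⁸)³ = 5.828 × 10⁻⁶
Ratio (larger/smaller) = 1.37

Enceladus, by a factor of ≈ 1.37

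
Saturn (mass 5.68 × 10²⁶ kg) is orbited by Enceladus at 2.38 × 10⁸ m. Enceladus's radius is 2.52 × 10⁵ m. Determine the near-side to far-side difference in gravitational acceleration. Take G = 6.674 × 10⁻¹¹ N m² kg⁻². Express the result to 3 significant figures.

2.83 × 10⁻³ m/s²

Δg = 4GMr/d³
   = 4 × (6.674 × 10⁻¹¹) × (5.68 × 10²⁶) × (2.52 × 10⁵) / (2.38 × 10⁸)³
   = 2.83 × 10⁻³ m/s²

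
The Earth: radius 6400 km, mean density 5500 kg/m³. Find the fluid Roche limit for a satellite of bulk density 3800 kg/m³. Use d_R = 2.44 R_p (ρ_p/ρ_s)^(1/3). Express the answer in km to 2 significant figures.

d_R = 2.44 × 6400 km × (5500/3800)^(1/3)
    = 18000 km

18000 km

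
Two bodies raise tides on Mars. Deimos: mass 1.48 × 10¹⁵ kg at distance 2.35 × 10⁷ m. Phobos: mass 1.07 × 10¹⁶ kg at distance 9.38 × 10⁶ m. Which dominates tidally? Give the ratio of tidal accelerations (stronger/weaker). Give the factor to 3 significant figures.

Phobos, by a factor of ≈ 114

Tidal stretch scales as M/d³; compute that for each body.
Deimos: (1.48 × 10¹⁵) / (2.35 × 10⁷)³ = 1.140 × 10⁻⁷
Phobos: (1.07 × 10¹⁶) / (9.38 × 10⁶)³ = 1.297 × 10⁻⁵
Ratio (larger/smaller) = 114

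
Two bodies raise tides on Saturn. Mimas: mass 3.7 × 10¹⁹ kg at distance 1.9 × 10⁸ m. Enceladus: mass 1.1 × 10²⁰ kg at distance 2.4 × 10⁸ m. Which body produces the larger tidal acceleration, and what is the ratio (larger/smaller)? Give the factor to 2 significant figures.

Tidal acceleration ∝ M/d³, so compare M/d³ for each.
Mimas: (3.7 × 10¹⁹) / (1.9 × 10⁸)³ = 5.394 × 10⁻⁶
Enceladus: (1.1 × 10²⁰) / (2.4 × 10⁸)³ = 7.957 × 10⁻⁶
Ratio (larger/smaller) = 1.5

Enceladus, by a factor of ≈ 1.5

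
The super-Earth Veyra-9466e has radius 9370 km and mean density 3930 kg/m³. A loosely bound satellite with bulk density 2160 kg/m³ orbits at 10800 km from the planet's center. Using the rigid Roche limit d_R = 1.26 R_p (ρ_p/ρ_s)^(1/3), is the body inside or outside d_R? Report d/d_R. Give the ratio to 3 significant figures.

d_R = 1.26 × (9370 km) × (3930/2160)^(1/3) = 14410 km
d/d_R = (10800) / (14410) = 0.749
Since d/d_R < 1, the body is inside the Roche limit.

inside; d/d_R ≈ 0.749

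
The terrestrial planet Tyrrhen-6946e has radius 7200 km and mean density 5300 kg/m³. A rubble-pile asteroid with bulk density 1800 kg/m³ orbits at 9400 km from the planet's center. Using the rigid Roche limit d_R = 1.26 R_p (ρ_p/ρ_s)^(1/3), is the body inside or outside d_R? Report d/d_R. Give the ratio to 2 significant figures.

inside; d/d_R ≈ 0.72

d_R = 1.26 × (7200 km) × (5300/1800)^(1/3) = 13000 km
d/d_R = (9400) / (13000) = 0.72
Since d/d_R < 1, the body is inside the Roche limit.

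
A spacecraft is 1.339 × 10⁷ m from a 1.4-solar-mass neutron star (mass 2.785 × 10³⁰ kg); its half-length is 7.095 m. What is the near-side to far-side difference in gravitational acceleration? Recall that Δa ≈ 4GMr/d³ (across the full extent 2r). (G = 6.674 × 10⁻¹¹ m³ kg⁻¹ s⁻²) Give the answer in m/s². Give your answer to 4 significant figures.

2.197 m/s²

Near-to-far spans 2r, so the tidal difference is twice the near-to-center value: 4GMr/d³.
Δa = 4GMr/d³
   = 4 × (6.674 × 10⁻¹¹) × (2.785 × 10³⁰) × (7.095) / (1.339 × 10⁷)³
   = 2.197 m/s²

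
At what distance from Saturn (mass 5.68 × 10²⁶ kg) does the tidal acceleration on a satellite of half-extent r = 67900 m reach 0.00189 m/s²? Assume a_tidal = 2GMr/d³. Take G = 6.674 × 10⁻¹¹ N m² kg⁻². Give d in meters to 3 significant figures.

2GMr/d³ = a_tidal  ⇒  d = (2GMr / a_tidal)^(1/3)
d = (2 × 6.674×10⁻¹¹ × (5.68 × 10²⁶) × (67900) / (0.00189))^(1/3)
  = 1.40 × 10⁸ m

1.40 × 10⁸ m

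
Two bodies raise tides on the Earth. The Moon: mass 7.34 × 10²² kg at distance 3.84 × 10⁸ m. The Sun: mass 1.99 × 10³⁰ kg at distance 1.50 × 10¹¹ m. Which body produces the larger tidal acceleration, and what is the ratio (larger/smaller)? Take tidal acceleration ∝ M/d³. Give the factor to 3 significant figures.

Compare M/d³ for the two perturbers:
The Moon: (7.34 × 10²²) / (3.84 × 10⁸)³ = 1.296 × 10⁻³
The Sun: (1.99 × 10³⁰) / (1.50 × 10¹¹)³ = 5.896 × 10⁻⁴
Ratio (larger/smaller) = 2.20

The Moon, by a factor of ≈ 2.20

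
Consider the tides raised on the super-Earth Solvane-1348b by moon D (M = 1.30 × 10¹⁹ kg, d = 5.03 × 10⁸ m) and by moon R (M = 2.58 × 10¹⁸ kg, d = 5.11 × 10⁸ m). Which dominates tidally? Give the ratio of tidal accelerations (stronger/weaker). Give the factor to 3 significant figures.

Moon D, by a factor of ≈ 5.28

Tidal stretch scales as M/d³; compute that for each body.
Moon D: (1.30 × 10¹⁹) / (5.03 × 10⁸)³ = 1.022 × 10⁻⁷
Moon R: (2.58 × 10¹⁸) / (5.11 × 10⁸)³ = 1.934 × 10⁻⁸
Ratio (larger/smaller) = 5.28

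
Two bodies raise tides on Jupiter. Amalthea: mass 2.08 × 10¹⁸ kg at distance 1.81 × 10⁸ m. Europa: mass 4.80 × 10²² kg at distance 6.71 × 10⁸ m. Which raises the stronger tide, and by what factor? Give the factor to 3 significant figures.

Compare M/d³ for the two perturbers:
Amalthea: (2.08 × 10¹⁸) / (1.81 × 10⁸)³ = 3.508 × 10⁻⁷
Europa: (4.80 × 10²²) / (6.71 × 10⁸)³ = 1.589 × 10⁻⁴
Ratio (larger/smaller) = 453

Europa, by a factor of ≈ 453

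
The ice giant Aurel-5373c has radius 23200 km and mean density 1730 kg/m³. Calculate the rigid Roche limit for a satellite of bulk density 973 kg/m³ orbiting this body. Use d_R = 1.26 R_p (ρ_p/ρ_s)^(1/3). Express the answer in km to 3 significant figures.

35400 km

d_R = 1.26 × 23200 km × (1730/973)^(1/3)
    = 35400 km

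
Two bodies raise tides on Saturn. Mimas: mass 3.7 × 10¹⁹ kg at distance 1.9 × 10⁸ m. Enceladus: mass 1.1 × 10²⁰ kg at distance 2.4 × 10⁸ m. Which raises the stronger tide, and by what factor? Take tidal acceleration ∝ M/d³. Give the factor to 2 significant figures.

Enceladus, by a factor of ≈ 1.5

The tide-raising term goes as M/d³ (the gradient of a 1/d² field).
Mimas: (3.7 × 10¹⁹) / (1.9 × 10⁸)³ = 5.394 × 10⁻⁶
Enceladus: (1.1 × 10²⁰) / (2.4 × 10⁸)³ = 7.957 × 10⁻⁶
Ratio (larger/smaller) = 1.5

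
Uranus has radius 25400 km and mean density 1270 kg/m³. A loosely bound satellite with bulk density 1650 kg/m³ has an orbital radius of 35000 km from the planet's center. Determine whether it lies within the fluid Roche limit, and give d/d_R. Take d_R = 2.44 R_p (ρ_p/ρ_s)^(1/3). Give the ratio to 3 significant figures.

d_R = 2.44 × (25400 km) × (1270/1650)^(1/3) = 56800 km
d/d_R = (35000) / (56800) = 0.616
Since d/d_R < 1, the body is inside the Roche limit.

inside; d/d_R ≈ 0.616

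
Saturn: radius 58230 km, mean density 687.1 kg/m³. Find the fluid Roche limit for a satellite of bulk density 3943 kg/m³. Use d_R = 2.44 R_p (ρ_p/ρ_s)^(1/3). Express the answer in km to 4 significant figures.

d_R = 2.44 × 58230 km × (687.1/3943)^(1/3)
    = 79360 km

79360 km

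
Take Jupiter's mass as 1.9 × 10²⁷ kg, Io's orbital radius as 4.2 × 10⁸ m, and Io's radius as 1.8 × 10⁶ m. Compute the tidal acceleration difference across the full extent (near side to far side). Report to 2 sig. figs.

Δg = 4GMr/d³
   = 4 × (6.674 × 10⁻¹¹) × (1.9 × 10²⁷) × (1.8 × 10⁶) / (4.2 × 10⁸)³
   = 1.2 × 10⁻² m/s²

1.2 × 10⁻² m/s²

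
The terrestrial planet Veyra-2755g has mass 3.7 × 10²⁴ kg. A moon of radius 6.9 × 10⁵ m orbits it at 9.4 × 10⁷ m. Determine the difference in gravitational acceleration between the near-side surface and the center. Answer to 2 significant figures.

a_tidal = 2GMr/d³
        = 2 × (6.674 × 10⁻¹¹) × (3.7 × 10²⁴) × (6.9 × 10⁵) / (9.4 × 10⁷)³
        = 4.1 × 10⁻⁴ m/s²

4.1 × 10⁻⁴ m/s²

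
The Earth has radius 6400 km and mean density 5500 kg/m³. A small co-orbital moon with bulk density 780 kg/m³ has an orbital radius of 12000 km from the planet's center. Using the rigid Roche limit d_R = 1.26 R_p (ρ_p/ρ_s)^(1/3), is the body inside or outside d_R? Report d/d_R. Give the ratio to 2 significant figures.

d_R = 1.26 × (6400 km) × (5500/780)^(1/3) = 15460 km
d/d_R = (12000) / (15460) = 0.78
Since d/d_R < 1, the body is inside the Roche limit.

inside; d/d_R ≈ 0.78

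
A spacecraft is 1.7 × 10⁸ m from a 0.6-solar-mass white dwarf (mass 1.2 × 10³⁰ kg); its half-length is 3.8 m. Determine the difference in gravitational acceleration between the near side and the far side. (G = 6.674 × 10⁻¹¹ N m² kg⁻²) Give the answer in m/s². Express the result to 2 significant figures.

a_tidal = 4GMr/d³
        = 4 × (6.674 × 10⁻¹¹) × (1.2 × 10³⁰) × (3.8) / (1.7 × 10⁸)³
        = 2.5 × 10⁻⁴ m/s²

2.5 × 10⁻⁴ m/s²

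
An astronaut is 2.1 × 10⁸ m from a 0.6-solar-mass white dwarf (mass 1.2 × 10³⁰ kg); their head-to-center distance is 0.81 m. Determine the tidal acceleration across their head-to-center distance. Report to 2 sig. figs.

Since r ≪ d, expand the inverse-square field across one radius to get the leading 2GMr/d³ term.
Δa = 2GMr/d³
   = 2 × (6.674 × 10⁻¹¹) × (1.2 × 10³⁰) × (0.81) / (2.1 × 10⁸)³
   = 1.4 × 10⁻⁵ m/s²

1.4 × 10⁻⁵ m/s²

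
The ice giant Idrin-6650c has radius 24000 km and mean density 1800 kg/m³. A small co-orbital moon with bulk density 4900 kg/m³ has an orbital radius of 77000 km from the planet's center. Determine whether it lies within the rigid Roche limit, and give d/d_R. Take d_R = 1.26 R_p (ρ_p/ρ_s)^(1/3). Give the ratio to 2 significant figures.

outside; d/d_R ≈ 3.6

d_R = 1.26 × (24000 km) × (1800/4900)^(1/3) = 21660 km
d/d_R = (77000) / (21660) = 3.6
Since d/d_R > 1, the body is outside the Roche limit.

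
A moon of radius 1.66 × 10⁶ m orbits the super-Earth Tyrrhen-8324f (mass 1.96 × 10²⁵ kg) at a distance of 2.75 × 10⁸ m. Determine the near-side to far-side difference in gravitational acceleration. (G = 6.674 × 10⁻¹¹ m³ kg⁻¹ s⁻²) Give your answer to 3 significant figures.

Δa = 4GMr/d³
   = 4 × (6.674 × 10⁻¹¹) × (1.96 × 10²⁵) × (1.66 × 10⁶) / (2.75 × 10⁸)³
   = 4.18 × 10⁻⁴ m/s²

4.18 × 10⁻⁴ m/s²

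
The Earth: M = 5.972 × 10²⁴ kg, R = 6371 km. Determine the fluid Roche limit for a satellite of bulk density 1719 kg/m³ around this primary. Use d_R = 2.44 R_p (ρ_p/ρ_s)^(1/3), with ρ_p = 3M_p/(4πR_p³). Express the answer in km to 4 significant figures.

ρ_p = 3M_p/(4πR_p³) = 3 × (5.972 × 10²⁴) / (4π × (6.371 × 10⁶ m)³) = 5513 kg/m³
d_R = 2.44 × 6371 km × (5513/1719)^(1/3)
    = 22920 km

22920 km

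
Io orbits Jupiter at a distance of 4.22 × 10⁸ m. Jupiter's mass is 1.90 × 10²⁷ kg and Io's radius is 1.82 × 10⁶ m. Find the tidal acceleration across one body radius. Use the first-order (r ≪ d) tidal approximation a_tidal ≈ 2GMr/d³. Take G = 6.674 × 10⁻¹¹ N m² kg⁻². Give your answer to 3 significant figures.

Differencing GM/(d−r)² and GM/d² to first order in r/d gives 2GMr/d³.
Δa = 2GMr/d³
   = 2 × (6.674 × 10⁻¹¹) × (1.90 × 10²⁷) × (1.82 × 10⁶) / (4.22 × 10⁸)³
   = 6.14 × 10⁻³ m/s²

6.14 × 10⁻³ m/s²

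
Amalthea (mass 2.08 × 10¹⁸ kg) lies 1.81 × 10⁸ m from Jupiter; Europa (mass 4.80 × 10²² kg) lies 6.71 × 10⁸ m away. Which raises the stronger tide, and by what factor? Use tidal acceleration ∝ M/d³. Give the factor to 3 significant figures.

Europa, by a factor of ≈ 453

Tidal stretch scales as M/d³; compute that for each body.
Amalthea: (2.08 × 10¹⁸) / (1.81 × 10⁸)³ = 3.508 × 10⁻⁷
Europa: (4.80 × 10²²) / (6.71 × 10⁸)³ = 1.589 × 10⁻⁴
Ratio (larger/smaller) = 453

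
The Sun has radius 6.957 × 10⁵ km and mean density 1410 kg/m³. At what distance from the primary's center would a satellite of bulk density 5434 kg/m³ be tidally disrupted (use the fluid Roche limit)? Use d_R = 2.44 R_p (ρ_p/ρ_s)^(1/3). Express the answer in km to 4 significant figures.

1.083 × 10⁶ km

d_R = 2.44 × 6.957 × 10⁵ km × (1410/5434)^(1/3)
    = 1.083 × 10⁶ km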